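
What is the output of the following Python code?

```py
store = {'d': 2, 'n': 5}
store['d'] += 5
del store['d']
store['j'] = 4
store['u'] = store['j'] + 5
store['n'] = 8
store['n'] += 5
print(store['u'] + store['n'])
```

store['d'] = 2+5 = 7 → {'d': 7, 'n': 5}
del 'd' → {'n': 5}
store['j'] = 4 → {'n': 5, 'j': 4}
store['u'] = store['j']+5 = 9 → {'n': 5, 'j': 4, 'u': 9}
store['n'] = 8 → {'n': 8, 'j': 4, 'u': 9}
store['n'] = 8+5 = 13 → {'n': 13, 'j': 4, 'u': 9}
store['u']+store['n'] = 9+13 = 22

22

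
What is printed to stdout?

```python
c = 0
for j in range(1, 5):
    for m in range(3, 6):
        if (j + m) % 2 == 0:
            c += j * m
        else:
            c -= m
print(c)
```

32

j=1,m=3: even sum, c = 0+3 = 3
j=1,m=4: odd sum, c = 3-4 = -1
j=1,m=5: even sum, c = (-1)+5 = 4
j=2,m=3: odd sum, c = 4-3 = 1
j=2,m=4: even sum, c = 1+8 = 9
j=2,m=5: odd sum, c = 9-5 = 4
j=3,m=3: even sum, c = 4+9 = 13
j=3,m=4: odd sum, c = 13-4 = 9
j=3,m=5: even sum, c = 9+15 = 24
j=4,m=3: odd sum, c = 24-3 = 21
j=4,m=4: even sum, c = 21+16 = 37
j=4,m=5: odd sum, c = 37-5 = 32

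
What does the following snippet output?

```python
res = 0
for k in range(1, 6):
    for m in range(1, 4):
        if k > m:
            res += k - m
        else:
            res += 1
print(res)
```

k=1,m=1: not 1>1, res = 0+1 = 1
k=1,m=2: not 1>2, res = 1+1 = 2
k=1,m=3: not 1>3, res = 2+1 = 3
k=2,m=1: 2>1, res = 3+1 = 4
k=2,m=2: not 2>2, res = 4+1 = 5
k=2,m=3: not 2>3, res = 5+1 = 6
k=3,m=1: 3>1, res = 6+2 = 8
k=3,m=2: 3>2, res = 8+1 = 9
k=3,m=3: not 3>3, res = 9+1 = 10
k=4,m=1: 4>1, res = 10+3 = 13
k=4,m=2: 4>2, res = 13+2 = 15
k=4,m=3: 4>3, res = 15+1 = 16
k=5,m=1: 5>1, res = 16+4 = 20
k=5,m=2: 5>2, res = 20+3 = 23
k=5,m=3: 5>3, res = 23+2 = 25

25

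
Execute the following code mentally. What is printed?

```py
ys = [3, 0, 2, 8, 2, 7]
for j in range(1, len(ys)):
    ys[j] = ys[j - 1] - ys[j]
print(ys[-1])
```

j=1: ys[1] = 3-0 = 3 → [3, 3, 2, 8, 2, 7]
j=2: ys[2] = 3-2 = 1 → [3, 3, 1, 8, 2, 7]
j=3: ys[3] = 1-8 = -7 → [3, 3, 1, -7, 2, 7]
j=4: ys[4] = (-7)-2 = -9 → [3, 3, 1, -7, -9, 7]
j=5: ys[5] = (-9)-7 = -16 → [3, 3, 1, -7, -9, -16]

-16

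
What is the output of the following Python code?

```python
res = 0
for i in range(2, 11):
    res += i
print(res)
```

54

i=2: res = 0+2 = 2
i=3: res = 2+3 = 5
i=4: res = 5+4 = 9
i=5: res = 9+5 = 14
i=6: res = 14+6 = 20
i=7: res = 20+7 = 27
i=8: res = 27+8 = 35
i=9: res = 35+9 = 44
i=10: res = 44+10 = 54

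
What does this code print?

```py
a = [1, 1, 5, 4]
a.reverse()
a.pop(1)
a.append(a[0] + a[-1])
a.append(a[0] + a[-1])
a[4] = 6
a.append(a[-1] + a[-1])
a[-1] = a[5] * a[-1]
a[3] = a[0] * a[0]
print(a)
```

reverse → [4, 5, 1, 1]
pop(1) removes 5 → [4, 1, 1]
append a[0]+a[-1] = 4+1 = 5 → [4, 1, 1, 5]
append a[0]+a[-1] = 4+5 = 9 → [4, 1, 1, 5, 9]
a[4] = 6 → [4, 1, 1, 5, 6]
append a[-1]+a[-1] = 6+6 = 12 → [4, 1, 1, 5, 6, 12]
a[-1] = a[5]*a[-1] = 12*12 = 144 → [4, 1, 1, 5, 6, 144]
a[3] = a[0]*a[0] = 4*4 = 16 → [4, 1, 1, 16, 6, 144]

[4, 1, 1, 16, 6, 144]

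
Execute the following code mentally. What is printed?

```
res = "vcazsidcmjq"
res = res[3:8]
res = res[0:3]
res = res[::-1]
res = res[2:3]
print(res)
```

slice [3:8] → 'zsidc'
slice [0:3] → 'zsi'
reverse → 'isz'
slice [2:3] → 'z'

z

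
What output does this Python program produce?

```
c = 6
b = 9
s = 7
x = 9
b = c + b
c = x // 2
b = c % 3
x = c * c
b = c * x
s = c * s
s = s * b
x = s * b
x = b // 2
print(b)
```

64

b = 6+9 = 15
c = 9//2 = 4
b = 4%3 = 1
x = 4*4 = 16
b = 4*16 = 64
s = 4*7 = 28
s = 28*64 = 1792
x = 1792*64 = 114688
x = 64//2 = 32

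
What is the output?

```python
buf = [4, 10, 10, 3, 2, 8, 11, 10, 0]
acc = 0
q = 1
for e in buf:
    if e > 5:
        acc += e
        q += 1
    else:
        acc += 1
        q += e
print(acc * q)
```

795

e=4: not >5, acc = 0+1 = 1; q=5
e=10: >5, acc = 1+10 = 11; q=6
e=10: >5, acc = 11+10 = 21; q=7
e=3: not >5, acc = 21+1 = 22; q=10
e=2: not >5, acc = 22+1 = 23; q=12
e=8: >5, acc = 23+8 = 31; q=13
e=11: >5, acc = 31+11 = 42; q=14
e=10: >5, acc = 42+10 = 52; q=15
e=0: not >5, acc = 52+1 = 53; q=15
acc*q = 53*15 = 795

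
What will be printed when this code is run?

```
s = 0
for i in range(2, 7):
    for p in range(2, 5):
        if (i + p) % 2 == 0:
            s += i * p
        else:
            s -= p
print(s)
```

75

i=2,p=2: even sum, s = 0+4 = 4
i=2,p=3: odd sum, s = 4-3 = 1
i=2,p=4: even sum, s = 1+8 = 9
i=3,p=2: odd sum, s = 9-2 = 7
i=3,p=3: even sum, s = 7+9 = 16
i=3,p=4: odd sum, s = 16-4 = 12
i=4,p=2: even sum, s = 12+8 = 20
i=4,p=3: odd sum, s = 20-3 = 17
i=4,p=4: even sum, s = 17+16 = 33
i=5,p=2: odd sum, s = 33-2 = 31
i=5,p=3: even sum, s = 31+15 = 46
i=5,p=4: odd sum, s = 46-4 = 42
i=6,p=2: even sum, s = 42+12 = 54
i=6,p=3: odd sum, s = 54-3 = 51
i=6,p=4: even sum, s = 51+24 = 75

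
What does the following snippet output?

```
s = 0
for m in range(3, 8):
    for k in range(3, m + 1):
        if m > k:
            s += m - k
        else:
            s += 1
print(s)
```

m=3,k=3: not 3>3, s = 0+1 = 1
m=4,k=3: 4>3, s = 1+1 = 2
m=4,k=4: not 4>4, s = 2+1 = 3
m=5,k=3: 5>3, s = 3+2 = 5
m=5,k=4: 5>4, s = 5+1 = 6
m=5,k=5: not 5>5, s = 6+1 = 7
m=6,k=3: 6>3, s = 7+3 = 10
m=6,k=4: 6>4, s = 10+2 = 12
m=6,k=5: 6>5, s = 12+1 = 13
m=6,k=6: not 6>6, s = 13+1 = 14
m=7,k=3: 7>3, s = 14+4 = 18
m=7,k=4: 7>4, s = 18+3 = 21
m=7,k=5: 7>5, s = 21+2 = 23
m=7,k=6: 7>6, s = 23+1 = 24
m=7,k=7: not 7>7, s = 24+1 = 25

25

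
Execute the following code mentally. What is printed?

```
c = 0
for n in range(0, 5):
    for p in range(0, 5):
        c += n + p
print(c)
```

100

n=0,p=0: c = 0+0 = 0
n=0,p=1: c = 0+1 = 1
n=0,p=2: c = 1+2 = 3
n=0,p=3: c = 3+3 = 6
n=0,p=4: c = 6+4 = 10
n=1,p=0: c = 10+1 = 11
n=1,p=1: c = 11+2 = 13
n=1,p=2: c = 13+3 = 16
n=1,p=3: c = 16+4 = 20
n=1,p=4: c = 20+5 = 25
n=2,p=0: c = 25+2 = 27
n=2,p=1: c = 27+3 = 30
n=2,p=2: c = 30+4 = 34
n=2,p=3: c = 34+5 = 39
n=2,p=4: c = 39+6 = 45
n=3,p=0: c = 45+3 = 48
n=3,p=1: c = 48+4 = 52
n=3,p=2: c = 52+5 = 57
n=3,p=3: c = 57+6 = 63
n=3,p=4: c = 63+7 = 70
n=4,p=0: c = 70+4 = 74
n=4,p=1: c = 74+5 = 79
n=4,p=2: c = 79+6 = 85
n=4,p=3: c = 85+7 = 92
n=4,p=4: c = 92+8 = 100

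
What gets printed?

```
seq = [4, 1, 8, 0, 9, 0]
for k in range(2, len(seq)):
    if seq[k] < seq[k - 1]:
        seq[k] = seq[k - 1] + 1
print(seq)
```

k=2: 8>=1, unchanged → [4, 1, 8, 0, 9, 0]
k=3: 0<8, seq[3] = 8+1 = 9 → [4, 1, 8, 9, 9, 0]
k=4: 9>=9, unchanged → [4, 1, 8, 9, 9, 0]
k=5: 0<9, seq[5] = 9+1 = 10 → [4, 1, 8, 9, 9, 10]

[4, 1, 8, 9, 9, 10]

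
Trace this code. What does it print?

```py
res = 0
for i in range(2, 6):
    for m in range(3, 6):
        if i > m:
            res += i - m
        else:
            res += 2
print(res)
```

22

i=2,m=3: not 2>3, res = 0+2 = 2
i=2,m=4: not 2>4, res = 2+2 = 4
i=2,m=5: not 2>5, res = 4+2 = 6
i=3,m=3: not 3>3, res = 6+2 = 8
i=3,m=4: not 3>4, res = 8+2 = 10
i=3,m=5: not 3>5, res = 10+2 = 12
i=4,m=3: 4>3, res = 12+1 = 13
i=4,m=4: not 4>4, res = 13+2 = 15
i=4,m=5: not 4>5, res = 15+2 = 17
i=5,m=3: 5>3, res = 17+2 = 19
i=5,m=4: 5>4, res = 19+1 = 20
i=5,m=5: not 5>5, res = 20+2 = 22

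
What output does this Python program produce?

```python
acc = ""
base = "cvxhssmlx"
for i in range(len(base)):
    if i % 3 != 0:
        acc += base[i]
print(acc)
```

i=0: skip
i=1: add 'v' → 'v'
i=2: add 'x' → 'vx'
i=3: skip
i=4: add 's' → 'vxs'
i=5: add 's' → 'vxss'
i=6: skip
i=7: add 'l' → 'vxssl'
i=8: add 'x' → 'vxsslx'

vxsslx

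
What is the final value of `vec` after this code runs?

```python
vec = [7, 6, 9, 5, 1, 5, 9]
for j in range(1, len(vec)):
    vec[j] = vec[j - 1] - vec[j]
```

j=1: vec[1] = 7-6 = 1 → [7, 1, 9, 5, 1, 5, 9]
j=2: vec[2] = 1-9 = -8 → [7, 1, -8, 5, 1, 5, 9]
j=3: vec[3] = (-8)-5 = -13 → [7, 1, -8, -13, 1, 5, 9]
j=4: vec[4] = (-13)-1 = -14 → [7, 1, -8, -13, -14, 5, 9]
j=5: vec[5] = (-14)-5 = -19 → [7, 1, -8, -13, -14, -19, 9]
j=6: vec[6] = (-19)-9 = -28 → [7, 1, -8, -13, -14, -19, -28]

[7, 1, -8, -13, -14, -19, -28]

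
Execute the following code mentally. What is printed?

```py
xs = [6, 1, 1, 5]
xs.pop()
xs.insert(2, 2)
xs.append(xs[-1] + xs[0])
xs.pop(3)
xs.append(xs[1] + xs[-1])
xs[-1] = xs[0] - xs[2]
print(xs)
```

[6, 1, 2, 7, 4]

pop() removes 5 → [6, 1, 1]
insert 2 at 2 → [6, 1, 2, 1]
append xs[-1]+xs[0] = 1+6 = 7 → [6, 1, 2, 1, 7]
pop(3) removes 1 → [6, 1, 2, 7]
append xs[1]+xs[-1] = 1+7 = 8 → [6, 1, 2, 7, 8]
xs[-1] = xs[0]-xs[2] = 6-2 = 4 → [6, 1, 2, 7, 4]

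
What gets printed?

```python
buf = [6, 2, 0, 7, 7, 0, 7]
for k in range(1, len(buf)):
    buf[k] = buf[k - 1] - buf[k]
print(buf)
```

k=1: buf[1] = 6-2 = 4 → [6, 4, 0, 7, 7, 0, 7]
k=2: buf[2] = 4-0 = 4 → [6, 4, 4, 7, 7, 0, 7]
k=3: buf[3] = 4-7 = -3 → [6, 4, 4, -3, 7, 0, 7]
k=4: buf[4] = (-3)-7 = -10 → [6, 4, 4, -3, -10, 0, 7]
k=5: buf[5] = (-10)-0 = -10 → [6, 4, 4, -3, -10, -10, 7]
k=6: buf[6] = (-10)-7 = -17 → [6, 4, 4, -3, -10, -10, -17]

[6, 4, 4, -3, -10, -10, -17]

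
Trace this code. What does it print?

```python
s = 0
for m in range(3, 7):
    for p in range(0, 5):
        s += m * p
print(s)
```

m=3,p=0: s = 0+0 = 0
m=3,p=1: s = 0+3 = 3
m=3,p=2: s = 3+6 = 9
m=3,p=3: s = 9+9 = 18
m=3,p=4: s = 18+12 = 30
m=4,p=0: s = 30+0 = 30
m=4,p=1: s = 30+4 = 34
m=4,p=2: s = 34+8 = 42
m=4,p=3: s = 42+12 = 54
m=4,p=4: s = 54+16 = 70
m=5,p=0: s = 70+0 = 70
m=5,p=1: s = 70+5 = 75
m=5,p=2: s = 75+10 = 85
m=5,p=3: s = 85+15 = 100
m=5,p=4: s = 100+20 = 120
m=6,p=0: s = 120+0 = 120
m=6,p=1: s = 120+6 = 126
m=6,p=2: s = 126+12 = 138
m=6,p=3: s = 138+18 = 156
m=6,p=4: s = 156+24 = 180

180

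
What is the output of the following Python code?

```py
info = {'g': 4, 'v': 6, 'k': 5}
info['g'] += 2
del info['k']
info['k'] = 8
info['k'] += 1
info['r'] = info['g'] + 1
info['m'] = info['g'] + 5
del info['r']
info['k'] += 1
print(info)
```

{'g': 6, 'v': 6, 'k': 10, 'm': 11}

info['g'] = 4+2 = 6 → {'g': 6, 'v': 6, 'k': 5}
del 'k' → {'g': 6, 'v': 6}
info['k'] = 8 → {'g': 6, 'v': 6, 'k': 8}
info['k'] = 8+1 = 9 → {'g': 6, 'v': 6, 'k': 9}
info['r'] = info['g']+1 = 7 → {'g': 6, 'v': 6, 'k': 9, 'r': 7}
info['m'] = info['g']+5 = 11 → {'g': 6, 'v': 6, 'k': 9, 'r': 7, 'm': 11}
del 'r' → {'g': 6, 'v': 6, 'k': 9, 'm': 11}
info['k'] = 9+1 = 10 → {'g': 6, 'v': 6, 'k': 10, 'm': 11}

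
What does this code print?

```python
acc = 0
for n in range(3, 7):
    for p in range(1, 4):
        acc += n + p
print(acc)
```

n=3,p=1: acc = 0+4 = 4
n=3,p=2: acc = 4+5 = 9
n=3,p=3: acc = 9+6 = 15
n=4,p=1: acc = 15+5 = 20
n=4,p=2: acc = 20+6 = 26
n=4,p=3: acc = 26+7 = 33
n=5,p=1: acc = 33+6 = 39
n=5,p=2: acc = 39+7 = 46
n=5,p=3: acc = 46+8 = 54
n=6,p=1: acc = 54+7 = 61
n=6,p=2: acc = 61+8 = 69
n=6,p=3: acc = 69+9 = 78

78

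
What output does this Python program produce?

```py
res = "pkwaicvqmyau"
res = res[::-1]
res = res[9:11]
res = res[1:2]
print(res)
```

reverse → 'uaymqvciawkp'
slice [9:11] → 'wk'
slice [1:2] → 'k'

k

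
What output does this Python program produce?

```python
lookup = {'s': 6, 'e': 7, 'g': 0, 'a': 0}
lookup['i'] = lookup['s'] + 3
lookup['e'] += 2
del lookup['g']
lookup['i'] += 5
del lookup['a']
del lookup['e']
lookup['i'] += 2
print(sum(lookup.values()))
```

lookup['i'] = lookup['s']+3 = 9 → {'s': 6, 'e': 7, 'g': 0, 'a': 0, 'i': 9}
lookup['e'] = 7+2 = 9 → {'s': 6, 'e': 9, 'g': 0, 'a': 0, 'i': 9}
del 'g' → {'s': 6, 'e': 9, 'a': 0, 'i': 9}
lookup['i'] = 9+5 = 14 → {'s': 6, 'e': 9, 'a': 0, 'i': 14}
del 'a' → {'s': 6, 'e': 9, 'i': 14}
del 'e' → {'s': 6, 'i': 14}
lookup['i'] = 14+2 = 16 → {'s': 6, 'i': 16}
sum of values = 22

22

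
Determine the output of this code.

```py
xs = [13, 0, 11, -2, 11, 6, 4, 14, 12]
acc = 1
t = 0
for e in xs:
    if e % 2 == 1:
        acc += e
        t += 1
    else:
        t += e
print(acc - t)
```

e=13: odd, acc = 1+13 = 14; t=1
e=0: not odd; t=1
e=11: odd, acc = 14+11 = 25; t=2
e=-2: not odd; t=0
e=11: odd, acc = 25+11 = 36; t=1
e=6: not odd; t=7
e=4: not odd; t=11
e=14: not odd; t=25
e=12: not odd; t=37
acc-t = 36-37 = -1

-1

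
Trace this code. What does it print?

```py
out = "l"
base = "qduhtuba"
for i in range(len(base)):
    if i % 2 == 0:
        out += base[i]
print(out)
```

i=0: add 'q' → 'lq'
i=1: skip
i=2: add 'u' → 'lqu'
i=3: skip
i=4: add 't' → 'lqut'
i=5: skip
i=6: add 'b' → 'lqutb'
i=7: skip

lqutb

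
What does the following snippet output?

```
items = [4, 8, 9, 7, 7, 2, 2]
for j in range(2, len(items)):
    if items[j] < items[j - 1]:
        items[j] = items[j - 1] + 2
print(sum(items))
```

77

j=2: 9>=8, unchanged → [4, 8, 9, 7, 7, 2, 2]
j=3: 7<9, items[3] = 9+2 = 11 → [4, 8, 9, 11, 7, 2, 2]
j=4: 7<11, items[4] = 11+2 = 13 → [4, 8, 9, 11, 13, 2, 2]
j=5: 2<13, items[5] = 13+2 = 15 → [4, 8, 9, 11, 13, 15, 2]
j=6: 2<15, items[6] = 15+2 = 17 → [4, 8, 9, 11, 13, 15, 17]
sum = 77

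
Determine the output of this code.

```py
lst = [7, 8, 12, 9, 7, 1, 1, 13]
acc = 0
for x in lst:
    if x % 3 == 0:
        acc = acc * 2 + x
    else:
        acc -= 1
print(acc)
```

x=7: not %3==0, acc = 0-1 = -1
x=8: not %3==0, acc = (-1)-1 = -2
x=12: %3==0, acc = (-2)*2+12 = 8
x=9: %3==0, acc = 8*2+9 = 25
x=7: not %3==0, acc = 25-1 = 24
x=1: not %3==0, acc = 24-1 = 23
x=1: not %3==0, acc = 23-1 = 22
x=13: not %3==0, acc = 22-1 = 21

21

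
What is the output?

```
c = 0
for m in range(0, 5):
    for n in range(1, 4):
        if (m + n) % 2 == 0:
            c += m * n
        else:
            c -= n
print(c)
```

12

m=0,n=1: odd sum, c = 0-1 = -1
m=0,n=2: even sum, c = (-1)+0 = -1
m=0,n=3: odd sum, c = (-1)-3 = -4
m=1,n=1: even sum, c = (-4)+1 = -3
m=1,n=2: odd sum, c = (-3)-2 = -5
m=1,n=3: even sum, c = (-5)+3 = -2
m=2,n=1: odd sum, c = (-2)-1 = -3
m=2,n=2: even sum, c = (-3)+4 = 1
m=2,n=3: odd sum, c = 1-3 = -2
m=3,n=1: even sum, c = (-2)+3 = 1
m=3,n=2: odd sum, c = 1-2 = -1
m=3,n=3: even sum, c = (-1)+9 = 8
m=4,n=1: odd sum, c = 8-1 = 7
m=4,n=2: even sum, c = 7+8 = 15
m=4,n=3: odd sum, c = 15-3 = 12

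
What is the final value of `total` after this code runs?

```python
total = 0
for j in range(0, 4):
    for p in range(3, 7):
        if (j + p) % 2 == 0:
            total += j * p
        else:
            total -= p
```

16

j=0,p=3: odd sum, total = 0-3 = -3
j=0,p=4: even sum, total = (-3)+0 = -3
j=0,p=5: odd sum, total = (-3)-5 = -8
j=0,p=6: even sum, total = (-8)+0 = -8
j=1,p=3: even sum, total = (-8)+3 = -5
j=1,p=4: odd sum, total = (-5)-4 = -9
j=1,p=5: even sum, total = (-9)+5 = -4
j=1,p=6: odd sum, total = (-4)-6 = -10
j=2,p=3: odd sum, total = (-10)-3 = -13
j=2,p=4: even sum, total = (-13)+8 = -5
j=2,p=5: odd sum, total = (-5)-5 = -10
j=2,p=6: even sum, total = (-10)+12 = 2
j=3,p=3: even sum, total = 2+9 = 11
j=3,p=4: odd sum, total = 11-4 = 7
j=3,p=5: even sum, total = 7+15 = 22
j=3,p=6: odd sum, total = 22-6 = 16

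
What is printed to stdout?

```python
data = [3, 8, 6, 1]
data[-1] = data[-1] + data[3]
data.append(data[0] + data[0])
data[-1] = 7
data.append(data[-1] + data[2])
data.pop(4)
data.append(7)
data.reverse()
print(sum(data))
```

data[-1] = data[-1]+data[3] = 1+1 = 2 → [3, 8, 6, 2]
append data[0]+data[0] = 3+3 = 6 → [3, 8, 6, 2, 6]
data[-1] = 7 → [3, 8, 6, 2, 7]
append data[-1]+data[2] = 7+6 = 13 → [3, 8, 6, 2, 7, 13]
pop(4) removes 7 → [3, 8, 6, 2, 13]
append 7 → [3, 8, 6, 2, 13, 7]
reverse → [7, 13, 2, 6, 8, 3]
sum = 39

39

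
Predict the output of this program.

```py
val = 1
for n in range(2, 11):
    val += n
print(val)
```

n=2: val = 1+2 = 3
n=3: val = 3+3 = 6
n=4: val = 6+4 = 10
n=5: val = 10+5 = 15
n=6: val = 15+6 = 21
n=7: val = 21+7 = 28
n=8: val = 28+8 = 36
n=9: val = 36+9 = 45
n=10: val = 45+10 = 55

55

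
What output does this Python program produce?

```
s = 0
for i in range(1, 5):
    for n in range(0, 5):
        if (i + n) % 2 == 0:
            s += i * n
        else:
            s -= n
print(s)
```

32

i=1,n=0: odd sum, s = 0-0 = 0
i=1,n=1: even sum, s = 0+1 = 1
i=1,n=2: odd sum, s = 1-2 = -1
i=1,n=3: even sum, s = (-1)+3 = 2
i=1,n=4: odd sum, s = 2-4 = -2
i=2,n=0: even sum, s = (-2)+0 = -2
i=2,n=1: odd sum, s = (-2)-1 = -3
i=2,n=2: even sum, s = (-3)+4 = 1
i=2,n=3: odd sum, s = 1-3 = -2
i=2,n=4: even sum, s = (-2)+8 = 6
i=3,n=0: odd sum, s = 6-0 = 6
i=3,n=1: even sum, s = 6+3 = 9
i=3,n=2: odd sum, s = 9-2 = 7
i=3,n=3: even sum, s = 7+9 = 16
i=3,n=4: odd sum, s = 16-4 = 12
i=4,n=0: even sum, s = 12+0 = 12
i=4,n=1: odd sum, s = 12-1 = 11
i=4,n=2: even sum, s = 11+8 = 19
i=4,n=3: odd sum, s = 19-3 = 16
i=4,n=4: even sum, s = 16+16 = 32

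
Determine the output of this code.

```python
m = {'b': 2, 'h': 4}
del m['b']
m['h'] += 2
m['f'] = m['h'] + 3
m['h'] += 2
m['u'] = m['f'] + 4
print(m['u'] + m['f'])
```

22

del 'b' → {'h': 4}
m['h'] = 4+2 = 6 → {'h': 6}
m['f'] = m['h']+3 = 9 → {'h': 6, 'f': 9}
m['h'] = 6+2 = 8 → {'h': 8, 'f': 9}
m['u'] = m['f']+4 = 13 → {'h': 8, 'f': 9, 'u': 13}
m['u']+m['f'] = 13+9 = 22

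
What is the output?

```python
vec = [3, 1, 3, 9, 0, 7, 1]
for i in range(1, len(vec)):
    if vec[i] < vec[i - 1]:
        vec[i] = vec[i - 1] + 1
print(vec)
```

[3, 4, 5, 9, 10, 11, 12]

i=1: 1<3, vec[1] = 3+1 = 4 → [3, 4, 3, 9, 0, 7, 1]
i=2: 3<4, vec[2] = 4+1 = 5 → [3, 4, 5, 9, 0, 7, 1]
i=3: 9>=5, unchanged → [3, 4, 5, 9, 0, 7, 1]
i=4: 0<9, vec[4] = 9+1 = 10 → [3, 4, 5, 9, 10, 7, 1]
i=5: 7<10, vec[5] = 10+1 = 11 → [3, 4, 5, 9, 10, 11, 1]
i=6: 1<11, vec[6] = 11+1 = 12 → [3, 4, 5, 9, 10, 11, 12]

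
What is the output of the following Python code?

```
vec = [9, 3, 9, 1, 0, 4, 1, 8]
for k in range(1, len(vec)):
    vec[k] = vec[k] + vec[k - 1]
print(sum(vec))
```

174

k=1: vec[1] = 3+9 = 12 → [9, 12, 9, 1, 0, 4, 1, 8]
k=2: vec[2] = 9+12 = 21 → [9, 12, 21, 1, 0, 4, 1, 8]
k=3: vec[3] = 1+21 = 22 → [9, 12, 21, 22, 0, 4, 1, 8]
k=4: vec[4] = 0+22 = 22 → [9, 12, 21, 22, 22, 4, 1, 8]
k=5: vec[5] = 4+22 = 26 → [9, 12, 21, 22, 22, 26, 1, 8]
k=6: vec[6] = 1+26 = 27 → [9, 12, 21, 22, 22, 26, 27, 8]
k=7: vec[7] = 8+27 = 35 → [9, 12, 21, 22, 22, 26, 27, 35]
sum = 174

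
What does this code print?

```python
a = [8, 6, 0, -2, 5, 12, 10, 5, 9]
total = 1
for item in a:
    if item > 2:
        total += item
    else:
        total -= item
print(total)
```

58

item=8: >2, total = 1+8 = 9
item=6: >2, total = 9+6 = 15
item=0: not >2, total = 15-0 = 15
item=-2: not >2, total = 15-(-2) = 17
item=5: >2, total = 17+5 = 22
item=12: >2, total = 22+12 = 34
item=10: >2, total = 34+10 = 44
item=5: >2, total = 44+5 = 49
item=9: >2, total = 49+9 = 58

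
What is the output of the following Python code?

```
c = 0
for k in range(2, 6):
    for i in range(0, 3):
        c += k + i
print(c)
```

54

k=2,i=0: c = 0+2 = 2
k=2,i=1: c = 2+3 = 5
k=2,i=2: c = 5+4 = 9
k=3,i=0: c = 9+3 = 12
k=3,i=1: c = 12+4 = 16
k=3,i=2: c = 16+5 = 21
k=4,i=0: c = 21+4 = 25
k=4,i=1: c = 25+5 = 30
k=4,i=2: c = 30+6 = 36
k=5,i=0: c = 36+5 = 41
k=5,i=1: c = 41+6 = 47
k=5,i=2: c = 47+7 = 54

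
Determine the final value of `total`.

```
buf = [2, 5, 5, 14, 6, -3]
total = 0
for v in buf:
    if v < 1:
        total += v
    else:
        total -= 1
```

v=2: not <1, total = 0-1 = -1
v=5: not <1, total = (-1)-1 = -2
v=5: not <1, total = (-2)-1 = -3
v=14: not <1, total = (-3)-1 = -4
v=6: not <1, total = (-4)-1 = -5
v=-3: <1, total = (-5)+(-3) = -8

-8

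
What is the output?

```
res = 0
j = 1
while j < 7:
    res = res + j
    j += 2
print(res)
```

9

j=1: res = 0+1 = 1
j=3: res = 1+3 = 4
j=5: res = 4+5 = 9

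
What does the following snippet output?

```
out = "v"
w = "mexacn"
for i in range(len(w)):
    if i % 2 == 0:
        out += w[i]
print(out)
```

i=0: add 'm' → 'vm'
i=1: skip
i=2: add 'x' → 'vmx'
i=3: skip
i=4: add 'c' → 'vmxc'
i=5: skip

vmxc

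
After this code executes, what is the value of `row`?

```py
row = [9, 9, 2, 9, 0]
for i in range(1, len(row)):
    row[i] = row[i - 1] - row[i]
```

[9, 0, -2, -11, -11]

i=1: row[1] = 9-9 = 0 → [9, 0, 2, 9, 0]
i=2: row[2] = 0-2 = -2 → [9, 0, -2, 9, 0]
i=3: row[3] = (-2)-9 = -11 → [9, 0, -2, -11, 0]
i=4: row[4] = (-11)-0 = -11 → [9, 0, -2, -11, -11]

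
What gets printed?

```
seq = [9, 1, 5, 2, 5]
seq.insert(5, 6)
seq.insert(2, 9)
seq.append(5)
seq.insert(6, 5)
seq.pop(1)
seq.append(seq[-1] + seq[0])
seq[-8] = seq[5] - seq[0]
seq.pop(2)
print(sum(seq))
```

42

insert 6 at 5 → [9, 1, 5, 2, 5, 6]
insert 9 at 2 → [9, 1, 9, 5, 2, 5, 6]
append 5 → [9, 1, 9, 5, 2, 5, 6, 5]
insert 5 at 6 → [9, 1, 9, 5, 2, 5, 5, 6, 5]
pop(1) removes 1 → [9, 9, 5, 2, 5, 5, 6, 5]
append seq[-1]+seq[0] = 5+9 = 14 → [9, 9, 5, 2, 5, 5, 6, 5, 14]
seq[-8] = seq[5]-seq[0] = 5-9 = -4 → [9, -4, 5, 2, 5, 5, 6, 5, 14]
pop(2) removes 5 → [9, -4, 2, 5, 5, 6, 5, 14]
sum = 42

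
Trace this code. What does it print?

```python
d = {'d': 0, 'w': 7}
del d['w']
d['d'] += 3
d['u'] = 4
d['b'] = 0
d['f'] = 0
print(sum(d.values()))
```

del 'w' → {'d': 0}
d['d'] = 0+3 = 3 → {'d': 3}
d['u'] = 4 → {'d': 3, 'u': 4}
d['b'] = 0 → {'d': 3, 'u': 4, 'b': 0}
d['f'] = 0 → {'d': 3, 'u': 4, 'b': 0, 'f': 0}
sum of values = 7

7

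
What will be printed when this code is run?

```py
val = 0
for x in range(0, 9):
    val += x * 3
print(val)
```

x=0: val = 0+0*3 = 0
x=1: val = 0+1*3 = 3
x=2: val = 3+2*3 = 9
x=3: val = 9+3*3 = 18
x=4: val = 18+4*3 = 30
x=5: val = 30+5*3 = 45
x=6: val = 45+6*3 = 63
x=7: val = 63+7*3 = 84
x=8: val = 84+8*3 = 108

108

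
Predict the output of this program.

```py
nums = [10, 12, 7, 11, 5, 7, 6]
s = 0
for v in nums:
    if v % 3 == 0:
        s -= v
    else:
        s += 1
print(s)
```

-13

v=10: not %3==0, s = 0+1 = 1
v=12: %3==0, s = 1-12 = -11
v=7: not %3==0, s = (-11)+1 = -10
v=11: not %3==0, s = (-10)+1 = -9
v=5: not %3==0, s = (-9)+1 = -8
v=7: not %3==0, s = (-8)+1 = -7
v=6: %3==0, s = (-7)-6 = -13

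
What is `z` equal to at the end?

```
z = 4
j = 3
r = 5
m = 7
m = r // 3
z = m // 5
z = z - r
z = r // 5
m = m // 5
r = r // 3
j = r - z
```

1

m = 5//3 = 1
z = 1//5 = 0
z = 0-5 = -5
z = 5//5 = 1
m = 1//5 = 0
r = 5//3 = 1
j = 1-1 = 0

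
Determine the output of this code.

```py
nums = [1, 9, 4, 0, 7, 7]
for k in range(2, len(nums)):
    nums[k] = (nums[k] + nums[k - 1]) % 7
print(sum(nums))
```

34

k=2: nums[2] = (4+9)%7 = 6 → [1, 9, 6, 0, 7, 7]
k=3: nums[3] = (0+6)%7 = 6 → [1, 9, 6, 6, 7, 7]
k=4: nums[4] = (7+6)%7 = 6 → [1, 9, 6, 6, 6, 7]
k=5: nums[5] = (7+6)%7 = 6 → [1, 9, 6, 6, 6, 6]
sum = 34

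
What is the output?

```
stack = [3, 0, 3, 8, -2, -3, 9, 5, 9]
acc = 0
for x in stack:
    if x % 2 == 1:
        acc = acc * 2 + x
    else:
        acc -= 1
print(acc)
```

x=3: odd, acc = 0*2+3 = 3
x=0: not odd, acc = 3-1 = 2
x=3: odd, acc = 2*2+3 = 7
x=8: not odd, acc = 7-1 = 6
x=-2: not odd, acc = 6-1 = 5
x=-3: odd, acc = 5*2+(-3) = 7
x=9: odd, acc = 7*2+9 = 23
x=5: odd, acc = 23*2+5 = 51
x=9: odd, acc = 51*2+9 = 111

111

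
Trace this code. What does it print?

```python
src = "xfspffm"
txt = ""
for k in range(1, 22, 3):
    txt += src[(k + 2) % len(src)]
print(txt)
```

k=1: add src[3]='p' → 'p'
k=4: add src[6]='m' → 'pm'
k=7: add src[2]='s' → 'pms'
k=10: add src[5]='f' → 'pmsf'
k=13: add src[1]='f' → 'pmsff'
k=16: add src[4]='f' → 'pmsfff'
k=19: add src[0]='x' → 'pmsfffx'

pmsfffx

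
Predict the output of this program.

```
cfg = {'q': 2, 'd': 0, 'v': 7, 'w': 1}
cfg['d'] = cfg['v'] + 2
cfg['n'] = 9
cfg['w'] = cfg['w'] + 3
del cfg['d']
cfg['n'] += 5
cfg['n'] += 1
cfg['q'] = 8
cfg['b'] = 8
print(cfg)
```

{'q': 8, 'v': 7, 'w': 4, 'n': 15, 'b': 8}

cfg['d'] = cfg['v']+2 = 9 → {'q': 2, 'd': 9, 'v': 7, 'w': 1}
cfg['n'] = 9 → {'q': 2, 'd': 9, 'v': 7, 'w': 1, 'n': 9}
cfg['w'] = cfg['w']+3 = 4 → {'q': 2, 'd': 9, 'v': 7, 'w': 4, 'n': 9}
del 'd' → {'q': 2, 'v': 7, 'w': 4, 'n': 9}
cfg['n'] = 9+5 = 14 → {'q': 2, 'v': 7, 'w': 4, 'n': 14}
cfg['n'] = 14+1 = 15 → {'q': 2, 'v': 7, 'w': 4, 'n': 15}
cfg['q'] = 8 → {'q': 8, 'v': 7, 'w': 4, 'n': 15}
cfg['b'] = 8 → {'q': 8, 'v': 7, 'w': 4, 'n': 15, 'b': 8}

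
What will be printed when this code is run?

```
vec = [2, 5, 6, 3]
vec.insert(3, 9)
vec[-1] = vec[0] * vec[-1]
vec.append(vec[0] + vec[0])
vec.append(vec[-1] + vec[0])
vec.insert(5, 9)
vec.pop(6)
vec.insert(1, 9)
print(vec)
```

[2, 9, 5, 6, 9, 6, 9, 6]

insert 9 at 3 → [2, 5, 6, 9, 3]
vec[-1] = vec[0]*vec[-1] = 2*3 = 6 → [2, 5, 6, 9, 6]
append vec[0]+vec[0] = 2+2 = 4 → [2, 5, 6, 9, 6, 4]
append vec[-1]+vec[0] = 4+2 = 6 → [2, 5, 6, 9, 6, 4, 6]
insert 9 at 5 → [2, 5, 6, 9, 6, 9, 4, 6]
pop(6) removes 4 → [2, 5, 6, 9, 6, 9, 6]
insert 9 at 1 → [2, 9, 5, 6, 9, 6, 9, 6]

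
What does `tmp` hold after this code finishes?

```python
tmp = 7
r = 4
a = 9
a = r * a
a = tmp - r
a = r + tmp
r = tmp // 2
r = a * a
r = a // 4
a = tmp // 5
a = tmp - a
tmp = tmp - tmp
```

a = 4*9 = 36
a = 7-4 = 3
a = 4+7 = 11
r = 7//2 = 3
r = 11*11 = 121
r = 11//4 = 2
a = 7//5 = 1
a = 7-1 = 6
tmp = 7-7 = 0

0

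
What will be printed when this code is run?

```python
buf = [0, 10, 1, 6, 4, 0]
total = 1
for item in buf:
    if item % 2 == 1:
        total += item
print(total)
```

item=0: not odd
item=10: not odd
item=1: odd, total = 1+1 = 2
item=6: not odd
item=4: not odd
item=0: not odd

2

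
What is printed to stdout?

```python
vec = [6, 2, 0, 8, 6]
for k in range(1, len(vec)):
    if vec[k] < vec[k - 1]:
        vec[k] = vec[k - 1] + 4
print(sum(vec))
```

k=1: 2<6, vec[1] = 6+4 = 10 → [6, 10, 0, 8, 6]
k=2: 0<10, vec[2] = 10+4 = 14 → [6, 10, 14, 8, 6]
k=3: 8<14, vec[3] = 14+4 = 18 → [6, 10, 14, 18, 6]
k=4: 6<18, vec[4] = 18+4 = 22 → [6, 10, 14, 18, 22]
sum = 70

70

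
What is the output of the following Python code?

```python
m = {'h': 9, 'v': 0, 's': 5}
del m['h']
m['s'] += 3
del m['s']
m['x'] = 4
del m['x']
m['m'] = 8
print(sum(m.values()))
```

8

del 'h' → {'v': 0, 's': 5}
m['s'] = 5+3 = 8 → {'v': 0, 's': 8}
del 's' → {'v': 0}
m['x'] = 4 → {'v': 0, 'x': 4}
del 'x' → {'v': 0}
m['m'] = 8 → {'v': 0, 'm': 8}
sum of values = 8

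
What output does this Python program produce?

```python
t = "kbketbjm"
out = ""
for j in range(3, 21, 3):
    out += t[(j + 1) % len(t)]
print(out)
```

j=3: add t[4]='t' → 't'
j=6: add t[7]='m' → 'tm'
j=9: add t[2]='k' → 'tmk'
j=12: add t[5]='b' → 'tmkb'
j=15: add t[0]='k' → 'tmkbk'
j=18: add t[3]='e' → 'tmkbke'

tmkbke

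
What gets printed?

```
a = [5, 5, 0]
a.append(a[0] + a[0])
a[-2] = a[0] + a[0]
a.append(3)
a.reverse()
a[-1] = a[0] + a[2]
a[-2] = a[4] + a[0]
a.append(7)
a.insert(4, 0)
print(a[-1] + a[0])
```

append a[0]+a[0] = 5+5 = 10 → [5, 5, 0, 10]
a[-2] = a[0]+a[0] = 5+5 = 10 → [5, 5, 10, 10]
append 3 → [5, 5, 10, 10, 3]
reverse → [3, 10, 10, 5, 5]
a[-1] = a[0]+a[2] = 3+10 = 13 → [3, 10, 10, 5, 13]
a[-2] = a[4]+a[0] = 13+3 = 16 → [3, 10, 10, 16, 13]
append 7 → [3, 10, 10, 16, 13, 7]
insert 0 at 4 → [3, 10, 10, 16, 0, 13, 7]
a[-1]+a[0] = 7+3 = 10

10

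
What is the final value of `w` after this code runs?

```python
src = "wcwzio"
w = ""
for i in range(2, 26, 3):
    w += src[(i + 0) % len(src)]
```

'wowowowo'

i=2: add src[2]='w' → 'w'
i=5: add src[5]='o' → 'wo'
i=8: add src[2]='w' → 'wow'
i=11: add src[5]='o' → 'wowo'
i=14: add src[2]='w' → 'wowow'
i=17: add src[5]='o' → 'wowowo'
i=20: add src[2]='w' → 'wowowow'
i=23: add src[5]='o' → 'wowowowo'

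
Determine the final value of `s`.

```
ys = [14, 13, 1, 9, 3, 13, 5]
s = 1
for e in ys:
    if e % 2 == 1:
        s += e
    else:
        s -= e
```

31

e=14: not odd, s = 1-14 = -13
e=13: odd, s = (-13)+13 = 0
e=1: odd, s = 0+1 = 1
e=9: odd, s = 1+9 = 10
e=3: odd, s = 10+3 = 13
e=13: odd, s = 13+13 = 26
e=5: odd, s = 26+5 = 31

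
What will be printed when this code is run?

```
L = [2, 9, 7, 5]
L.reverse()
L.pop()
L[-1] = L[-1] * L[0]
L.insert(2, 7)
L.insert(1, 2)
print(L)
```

reverse → [5, 7, 9, 2]
pop() removes 2 → [5, 7, 9]
L[-1] = L[-1]*L[0] = 9*5 = 45 → [5, 7, 45]
insert 7 at 2 → [5, 7, 7, 45]
insert 2 at 1 → [5, 2, 7, 7, 45]

[5, 2, 7, 7, 45]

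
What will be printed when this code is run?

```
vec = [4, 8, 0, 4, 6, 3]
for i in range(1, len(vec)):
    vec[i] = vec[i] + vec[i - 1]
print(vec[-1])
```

25

i=1: vec[1] = 8+4 = 12 → [4, 12, 0, 4, 6, 3]
i=2: vec[2] = 0+12 = 12 → [4, 12, 12, 4, 6, 3]
i=3: vec[3] = 4+12 = 16 → [4, 12, 12, 16, 6, 3]
i=4: vec[4] = 6+16 = 22 → [4, 12, 12, 16, 22, 3]
i=5: vec[5] = 3+22 = 25 → [4, 12, 12, 16, 22, 25]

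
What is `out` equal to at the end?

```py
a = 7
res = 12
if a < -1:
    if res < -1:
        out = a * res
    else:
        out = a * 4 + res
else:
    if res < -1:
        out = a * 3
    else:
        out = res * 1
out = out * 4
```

48

a=7, res=12
a < -1 is False; res < -1 is False
→ out = res * 1 = 12
out = 12*4 = 48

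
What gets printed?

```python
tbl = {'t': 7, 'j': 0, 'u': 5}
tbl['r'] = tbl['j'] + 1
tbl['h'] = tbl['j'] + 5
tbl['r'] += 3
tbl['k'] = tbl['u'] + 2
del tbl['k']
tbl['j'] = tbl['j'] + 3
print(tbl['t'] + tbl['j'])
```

tbl['r'] = tbl['j']+1 = 1 → {'t': 7, 'j': 0, 'u': 5, 'r': 1}
tbl['h'] = tbl['j']+5 = 5 → {'t': 7, 'j': 0, 'u': 5, 'r': 1, 'h': 5}
tbl['r'] = 1+3 = 4 → {'t': 7, 'j': 0, 'u': 5, 'r': 4, 'h': 5}
tbl['k'] = tbl['u']+2 = 7 → {'t': 7, 'j': 0, 'u': 5, 'r': 4, 'h': 5, 'k': 7}
del 'k' → {'t': 7, 'j': 0, 'u': 5, 'r': 4, 'h': 5}
tbl['j'] = tbl['j']+3 = 3 → {'t': 7, 'j': 3, 'u': 5, 'r': 4, 'h': 5}
tbl['t']+tbl['j'] = 7+3 = 10

10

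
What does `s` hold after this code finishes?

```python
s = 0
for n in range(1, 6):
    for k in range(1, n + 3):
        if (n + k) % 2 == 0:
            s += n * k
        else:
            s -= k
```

138

n=1,k=1: even sum, s = 0+1 = 1
n=1,k=2: odd sum, s = 1-2 = -1
n=1,k=3: even sum, s = (-1)+3 = 2
n=2,k=1: odd sum, s = 2-1 = 1
n=2,k=2: even sum, s = 1+4 = 5
n=2,k=3: odd sum, s = 5-3 = 2
n=2,k=4: even sum, s = 2+8 = 10
n=3,k=1: even sum, s = 10+3 = 13
n=3,k=2: odd sum, s = 13-2 = 11
n=3,k=3: even sum, s = 11+9 = 20
n=3,k=4: odd sum, s = 20-4 = 16
n=3,k=5: even sum, s = 16+15 = 31
n=4,k=1: odd sum, s = 31-1 = 30
n=4,k=2: even sum, s = 30+8 = 38
n=4,k=3: odd sum, s = 38-3 = 35
n=4,k=4: even sum, s = 35+16 = 51
n=4,k=5: odd sum, s = 51-5 = 46
n=4,k=6: even sum, s = 46+24 = 70
n=5,k=1: even sum, s = 70+5 = 75
n=5,k=2: odd sum, s = 75-2 = 73
n=5,k=3: even sum, s = 73+15 = 88
n=5,k=4: odd sum, s = 88-4 = 84
n=5,k=5: even sum, s = 84+25 = 109
n=5,k=6: odd sum, s = 109-6 = 103
n=5,k=7: even sum, s = 103+35 = 138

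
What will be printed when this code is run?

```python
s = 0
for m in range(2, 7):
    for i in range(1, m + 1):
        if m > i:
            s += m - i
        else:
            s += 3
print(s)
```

m=2,i=1: 2>1, s = 0+1 = 1
m=2,i=2: not 2>2, s = 1+3 = 4
m=3,i=1: 3>1, s = 4+2 = 6
m=3,i=2: 3>2, s = 6+1 = 7
m=3,i=3: not 3>3, s = 7+3 = 10
m=4,i=1: 4>1, s = 10+3 = 13
m=4,i=2: 4>2, s = 13+2 = 15
m=4,i=3: 4>3, s = 15+1 = 16
m=4,i=4: not 4>4, s = 16+3 = 19
m=5,i=1: 5>1, s = 19+4 = 23
m=5,i=2: 5>2, s = 23+3 = 26
m=5,i=3: 5>3, s = 26+2 = 28
m=5,i=4: 5>4, s = 28+1 = 29
m=5,i=5: not 5>5, s = 29+3 = 32
m=6,i=1: 6>1, s = 32+5 = 37
m=6,i=2: 6>2, s = 37+4 = 41
m=6,i=3: 6>3, s = 41+3 = 44
m=6,i=4: 6>4, s = 44+2 = 46
m=6,i=5: 6>5, s = 46+1 = 47
m=6,i=6: not 6>6, s = 47+3 = 50

50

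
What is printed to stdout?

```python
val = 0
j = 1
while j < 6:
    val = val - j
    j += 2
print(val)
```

j=1: val = 0-1 = -1
j=3: val = (-1)-3 = -4
j=5: val = (-4)-5 = -9

-9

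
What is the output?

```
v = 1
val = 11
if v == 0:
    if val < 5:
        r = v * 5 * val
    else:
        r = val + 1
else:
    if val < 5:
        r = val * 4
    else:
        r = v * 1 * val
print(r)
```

v=1, val=11
v == 0 is False; val < 5 is False
→ r = v * 1 * val = 11

11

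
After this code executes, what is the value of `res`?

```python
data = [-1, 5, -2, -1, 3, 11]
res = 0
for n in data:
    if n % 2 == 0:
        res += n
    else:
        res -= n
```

n=-1: not even, res = 0-(-1) = 1
n=5: not even, res = 1-5 = -4
n=-2: even, res = (-4)+(-2) = -6
n=-1: not even, res = (-6)-(-1) = -5
n=3: not even, res = (-5)-3 = -8
n=11: not even, res = (-8)-11 = -19

-19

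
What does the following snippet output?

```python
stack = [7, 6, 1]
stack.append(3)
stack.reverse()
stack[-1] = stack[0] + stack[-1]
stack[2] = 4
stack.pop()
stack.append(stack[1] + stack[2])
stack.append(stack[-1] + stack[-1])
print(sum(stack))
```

23

append 3 → [7, 6, 1, 3]
reverse → [3, 1, 6, 7]
stack[-1] = stack[0]+stack[-1] = 3+7 = 10 → [3, 1, 6, 10]
stack[2] = 4 → [3, 1, 4, 10]
pop() removes 10 → [3, 1, 4]
append stack[1]+stack[2] = 1+4 = 5 → [3, 1, 4, 5]
append stack[-1]+stack[-1] = 5+5 = 10 → [3, 1, 4, 5, 10]
sum = 23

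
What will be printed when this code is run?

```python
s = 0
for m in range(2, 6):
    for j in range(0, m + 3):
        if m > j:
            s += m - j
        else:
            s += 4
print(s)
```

m=2,j=0: 2>0, s = 0+2 = 2
m=2,j=1: 2>1, s = 2+1 = 3
m=2,j=2: not 2>2, s = 3+4 = 7
m=2,j=3: not 2>3, s = 7+4 = 11
m=2,j=4: not 2>4, s = 11+4 = 15
m=3,j=0: 3>0, s = 15+3 = 18
m=3,j=1: 3>1, s = 18+2 = 20
m=3,j=2: 3>2, s = 20+1 = 21
m=3,j=3: not 3>3, s = 21+4 = 25
m=3,j=4: not 3>4, s = 25+4 = 29
m=3,j=5: not 3>5, s = 29+4 = 33
m=4,j=0: 4>0, s = 33+4 = 37
m=4,j=1: 4>1, s = 37+3 = 40
m=4,j=2: 4>2, s = 40+2 = 42
m=4,j=3: 4>3, s = 42+1 = 43
m=4,j=4: not 4>4, s = 43+4 = 47
m=4,j=5: not 4>5, s = 47+4 = 51
m=4,j=6: not 4>6, s = 51+4 = 55
m=5,j=0: 5>0, s = 55+5 = 60
m=5,j=1: 5>1, s = 60+4 = 64
m=5,j=2: 5>2, s = 64+3 = 67
m=5,j=3: 5>3, s = 67+2 = 69
m=5,j=4: 5>4, s = 69+1 = 70
m=5,j=5: not 5>5, s = 70+4 = 74
m=5,j=6: not 5>6, s = 74+4 = 78
m=5,j=7: not 5>7, s = 78+4 = 82

82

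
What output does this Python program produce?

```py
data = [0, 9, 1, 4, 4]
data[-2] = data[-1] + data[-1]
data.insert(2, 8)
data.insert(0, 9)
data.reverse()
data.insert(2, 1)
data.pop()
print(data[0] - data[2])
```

data[-2] = data[-1]+data[-1] = 4+4 = 8 → [0, 9, 1, 8, 4]
insert 8 at 2 → [0, 9, 8, 1, 8, 4]
insert 9 at 0 → [9, 0, 9, 8, 1, 8, 4]
reverse → [4, 8, 1, 8, 9, 0, 9]
insert 1 at 2 → [4, 8, 1, 1, 8, 9, 0, 9]
pop() removes 9 → [4, 8, 1, 1, 8, 9, 0]
data[0]-data[2] = 4-1 = 3

3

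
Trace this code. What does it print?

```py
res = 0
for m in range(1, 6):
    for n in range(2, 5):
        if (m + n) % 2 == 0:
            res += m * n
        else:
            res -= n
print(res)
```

m=1,n=2: odd sum, res = 0-2 = -2
m=1,n=3: even sum, res = (-2)+3 = 1
m=1,n=4: odd sum, res = 1-4 = -3
m=2,n=2: even sum, res = (-3)+4 = 1
m=2,n=3: odd sum, res = 1-3 = -2
m=2,n=4: even sum, res = (-2)+8 = 6
m=3,n=2: odd sum, res = 6-2 = 4
m=3,n=3: even sum, res = 4+9 = 13
m=3,n=4: odd sum, res = 13-4 = 9
m=4,n=2: even sum, res = 9+8 = 17
m=4,n=3: odd sum, res = 17-3 = 14
m=4,n=4: even sum, res = 14+16 = 30
m=5,n=2: odd sum, res = 30-2 = 28
m=5,n=3: even sum, res = 28+15 = 43
m=5,n=4: odd sum, res = 43-4 = 39

39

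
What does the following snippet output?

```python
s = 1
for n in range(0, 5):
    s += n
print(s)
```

11

n=0: s = 1+0 = 1
n=1: s = 1+1 = 2
n=2: s = 2+2 = 4
n=3: s = 4+3 = 7
n=4: s = 7+4 = 11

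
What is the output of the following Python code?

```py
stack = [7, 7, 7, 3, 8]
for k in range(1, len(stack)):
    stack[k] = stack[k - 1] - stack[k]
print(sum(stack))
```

-28

k=1: stack[1] = 7-7 = 0 → [7, 0, 7, 3, 8]
k=2: stack[2] = 0-7 = -7 → [7, 0, -7, 3, 8]
k=3: stack[3] = (-7)-3 = -10 → [7, 0, -7, -10, 8]
k=4: stack[4] = (-10)-8 = -18 → [7, 0, -7, -10, -18]
sum = -28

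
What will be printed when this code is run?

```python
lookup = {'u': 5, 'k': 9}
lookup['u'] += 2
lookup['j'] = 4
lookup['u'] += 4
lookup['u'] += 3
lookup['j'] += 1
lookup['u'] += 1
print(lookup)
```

{'u': 15, 'k': 9, 'j': 5}

lookup['u'] = 5+2 = 7 → {'u': 7, 'k': 9}
lookup['j'] = 4 → {'u': 7, 'k': 9, 'j': 4}
lookup['u'] = 7+4 = 11 → {'u': 11, 'k': 9, 'j': 4}
lookup['u'] = 11+3 = 14 → {'u': 14, 'k': 9, 'j': 4}
lookup['j'] = 4+1 = 5 → {'u': 14, 'k': 9, 'j': 5}
lookup['u'] = 14+1 = 15 → {'u': 15, 'k': 9, 'j': 5}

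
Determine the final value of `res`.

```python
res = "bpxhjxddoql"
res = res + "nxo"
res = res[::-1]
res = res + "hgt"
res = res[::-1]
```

'tghbpxhjxddoqlnxo'

+ 'nxo' → 'bpxhjxddoqlnxo'
reverse → 'oxnlqoddxjhxpb'
+ 'hgt' → 'oxnlqoddxjhxpbhgt'
reverse → 'tghbpxhjxddoqlnxo'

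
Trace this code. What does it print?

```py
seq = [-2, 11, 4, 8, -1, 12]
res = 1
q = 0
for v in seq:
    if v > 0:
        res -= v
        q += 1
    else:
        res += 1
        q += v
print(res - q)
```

-33

v=-2: not >0, res = 1+1 = 2; q=-2
v=11: >0, res = 2-11 = -9; q=-1
v=4: >0, res = (-9)-4 = -13; q=0
v=8: >0, res = (-13)-8 = -21; q=1
v=-1: not >0, res = (-21)+1 = -20; q=0
v=12: >0, res = (-20)-12 = -32; q=1
res-q = (-32)-1 = -33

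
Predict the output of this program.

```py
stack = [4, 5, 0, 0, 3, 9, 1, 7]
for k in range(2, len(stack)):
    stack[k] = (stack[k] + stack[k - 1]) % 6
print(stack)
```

[4, 5, 5, 5, 2, 5, 0, 1]

k=2: stack[2] = (0+5)%6 = 5 → [4, 5, 5, 0, 3, 9, 1, 7]
k=3: stack[3] = (0+5)%6 = 5 → [4, 5, 5, 5, 3, 9, 1, 7]
k=4: stack[4] = (3+5)%6 = 2 → [4, 5, 5, 5, 2, 9, 1, 7]
k=5: stack[5] = (9+2)%6 = 5 → [4, 5, 5, 5, 2, 5, 1, 7]
k=6: stack[6] = (1+5)%6 = 0 → [4, 5, 5, 5, 2, 5, 0, 7]
k=7: stack[7] = (7+0)%6 = 1 → [4, 5, 5, 5, 2, 5, 0, 1]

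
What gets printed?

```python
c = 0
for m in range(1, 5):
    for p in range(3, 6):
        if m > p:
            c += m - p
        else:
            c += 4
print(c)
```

45

m=1,p=3: not 1>3, c = 0+4 = 4
m=1,p=4: not 1>4, c = 4+4 = 8
m=1,p=5: not 1>5, c = 8+4 = 12
m=2,p=3: not 2>3, c = 12+4 = 16
m=2,p=4: not 2>4, c = 16+4 = 20
m=2,p=5: not 2>5, c = 20+4 = 24
m=3,p=3: not 3>3, c = 24+4 = 28
m=3,p=4: not 3>4, c = 28+4 = 32
m=3,p=5: not 3>5, c = 32+4 = 36
m=4,p=3: 4>3, c = 36+1 = 37
m=4,p=4: not 4>4, c = 37+4 = 41
m=4,p=5: not 4>5, c = 41+4 = 45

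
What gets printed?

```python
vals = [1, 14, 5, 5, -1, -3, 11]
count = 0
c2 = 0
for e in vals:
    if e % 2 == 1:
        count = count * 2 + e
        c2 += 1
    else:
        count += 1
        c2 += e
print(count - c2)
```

e=1: odd, count = 0*2+1 = 1; c2=1
e=14: not odd, count = 1+1 = 2; c2=15
e=5: odd, count = 2*2+5 = 9; c2=16
e=5: odd, count = 9*2+5 = 23; c2=17
e=-1: odd, count = 23*2+(-1) = 45; c2=18
e=-3: odd, count = 45*2+(-3) = 87; c2=19
e=11: odd, count = 87*2+11 = 185; c2=20
count-c2 = 185-20 = 165

165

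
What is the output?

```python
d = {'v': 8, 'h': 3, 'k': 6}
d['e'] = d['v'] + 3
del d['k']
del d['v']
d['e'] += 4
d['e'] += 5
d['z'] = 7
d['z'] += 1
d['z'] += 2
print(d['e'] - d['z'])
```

d['e'] = d['v']+3 = 11 → {'v': 8, 'h': 3, 'k': 6, 'e': 11}
del 'k' → {'v': 8, 'h': 3, 'e': 11}
del 'v' → {'h': 3, 'e': 11}
d['e'] = 11+4 = 15 → {'h': 3, 'e': 15}
d['e'] = 15+5 = 20 → {'h': 3, 'e': 20}
d['z'] = 7 → {'h': 3, 'e': 20, 'z': 7}
d['z'] = 7+1 = 8 → {'h': 3, 'e': 20, 'z': 8}
d['z'] = 8+2 = 10 → {'h': 3, 'e': 20, 'z': 10}
d['e']-d['z'] = 20-10 = 10

10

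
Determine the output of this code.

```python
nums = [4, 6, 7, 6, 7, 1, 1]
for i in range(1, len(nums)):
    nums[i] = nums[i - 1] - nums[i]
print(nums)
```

i=1: nums[1] = 4-6 = -2 → [4, -2, 7, 6, 7, 1, 1]
i=2: nums[2] = (-2)-7 = -9 → [4, -2, -9, 6, 7, 1, 1]
i=3: nums[3] = (-9)-6 = -15 → [4, -2, -9, -15, 7, 1, 1]
i=4: nums[4] = (-15)-7 = -22 → [4, -2, -9, -15, -22, 1, 1]
i=5: nums[5] = (-22)-1 = -23 → [4, -2, -9, -15, -22, -23, 1]
i=6: nums[6] = (-23)-1 = -24 → [4, -2, -9, -15, -22, -23, -24]

[4, -2, -9, -15, -22, -23, -24]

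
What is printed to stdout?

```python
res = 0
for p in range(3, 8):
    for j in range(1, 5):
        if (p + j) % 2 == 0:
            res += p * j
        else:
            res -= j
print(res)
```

94

p=3,j=1: even sum, res = 0+3 = 3
p=3,j=2: odd sum, res = 3-2 = 1
p=3,j=3: even sum, res = 1+9 = 10
p=3,j=4: odd sum, res = 10-4 = 6
p=4,j=1: odd sum, res = 6-1 = 5
p=4,j=2: even sum, res = 5+8 = 13
p=4,j=3: odd sum, res = 13-3 = 10
p=4,j=4: even sum, res = 10+16 = 26
p=5,j=1: even sum, res = 26+5 = 31
p=5,j=2: odd sum, res = 31-2 = 29
p=5,j=3: even sum, res = 29+15 = 44
p=5,j=4: odd sum, res = 44-4 = 40
p=6,j=1: odd sum, res = 40-1 = 39
p=6,j=2: even sum, res = 39+12 = 51
p=6,j=3: odd sum, res = 51-3 = 48
p=6,j=4: even sum, res = 48+24 = 72
p=7,j=1: even sum, res = 72+7 = 79
p=7,j=2: odd sum, res = 79-2 = 77
p=7,j=3: even sum, res = 77+21 = 98
p=7,j=4: odd sum, res = 98-4 = 94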